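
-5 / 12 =-0.42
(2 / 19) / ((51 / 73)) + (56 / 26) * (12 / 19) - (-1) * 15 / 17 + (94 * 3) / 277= 11903627 / 3489369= 3.41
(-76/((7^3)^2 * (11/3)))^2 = 51984/1674795751321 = 0.00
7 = 7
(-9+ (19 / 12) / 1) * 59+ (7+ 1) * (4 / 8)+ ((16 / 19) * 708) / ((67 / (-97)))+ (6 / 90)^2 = -1485685733 / 1145700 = -1296.75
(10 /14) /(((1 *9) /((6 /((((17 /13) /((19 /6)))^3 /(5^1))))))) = 376730575 /11142684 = 33.81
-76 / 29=-2.62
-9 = -9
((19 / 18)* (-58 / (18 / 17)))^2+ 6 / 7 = 614342287 / 183708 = 3344.12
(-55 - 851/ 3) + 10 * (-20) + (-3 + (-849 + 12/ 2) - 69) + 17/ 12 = -5809/ 4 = -1452.25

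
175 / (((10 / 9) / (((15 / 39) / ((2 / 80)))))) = 31500 / 13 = 2423.08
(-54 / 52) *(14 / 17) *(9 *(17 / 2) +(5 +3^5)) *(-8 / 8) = 122661 / 442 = 277.51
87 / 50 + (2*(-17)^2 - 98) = 24087 / 50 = 481.74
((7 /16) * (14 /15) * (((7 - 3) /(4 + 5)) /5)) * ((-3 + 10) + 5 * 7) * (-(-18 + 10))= 2744 /225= 12.20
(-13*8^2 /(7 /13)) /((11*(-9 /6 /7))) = 21632 /33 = 655.52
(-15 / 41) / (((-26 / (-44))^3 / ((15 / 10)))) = -239580 / 90077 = -2.66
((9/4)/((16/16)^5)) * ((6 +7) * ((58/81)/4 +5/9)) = 1547/72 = 21.49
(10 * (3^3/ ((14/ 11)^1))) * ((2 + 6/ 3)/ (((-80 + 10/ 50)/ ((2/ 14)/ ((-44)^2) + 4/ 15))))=-813345/ 286748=-2.84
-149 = -149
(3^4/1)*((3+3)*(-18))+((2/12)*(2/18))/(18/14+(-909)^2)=-2732303990585/312334704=-8748.00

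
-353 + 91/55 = -19324/55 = -351.35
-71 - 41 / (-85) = -5994 / 85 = -70.52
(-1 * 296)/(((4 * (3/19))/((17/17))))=-1406/3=-468.67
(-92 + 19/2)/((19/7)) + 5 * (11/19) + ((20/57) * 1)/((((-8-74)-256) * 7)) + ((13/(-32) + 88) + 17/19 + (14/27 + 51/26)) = 1232564365/19420128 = 63.47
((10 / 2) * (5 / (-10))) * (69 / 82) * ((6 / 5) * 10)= -1035 / 41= -25.24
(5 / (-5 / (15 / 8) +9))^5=759375 / 2476099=0.31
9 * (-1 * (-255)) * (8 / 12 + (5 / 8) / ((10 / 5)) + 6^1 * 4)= 57327.19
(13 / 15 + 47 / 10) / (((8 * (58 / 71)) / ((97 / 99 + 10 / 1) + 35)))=6746633 / 172260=39.17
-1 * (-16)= 16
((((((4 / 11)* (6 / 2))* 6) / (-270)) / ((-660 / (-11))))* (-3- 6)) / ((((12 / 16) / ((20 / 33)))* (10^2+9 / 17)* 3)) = 272 / 27916515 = 0.00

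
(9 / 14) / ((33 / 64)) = 96 / 77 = 1.25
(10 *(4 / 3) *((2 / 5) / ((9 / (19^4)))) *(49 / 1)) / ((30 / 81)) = 51085832 / 5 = 10217166.40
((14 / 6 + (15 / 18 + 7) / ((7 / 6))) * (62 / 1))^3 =176513524.67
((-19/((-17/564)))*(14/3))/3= 50008/51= 980.55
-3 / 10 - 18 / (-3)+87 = 927 / 10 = 92.70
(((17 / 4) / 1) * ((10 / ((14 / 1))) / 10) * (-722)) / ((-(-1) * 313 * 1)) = -6137 / 8764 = -0.70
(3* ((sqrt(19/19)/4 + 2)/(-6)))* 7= -63/8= -7.88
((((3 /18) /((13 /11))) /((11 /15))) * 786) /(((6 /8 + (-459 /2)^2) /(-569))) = -372695 /228241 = -1.63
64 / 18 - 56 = -472 / 9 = -52.44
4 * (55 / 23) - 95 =-1965 / 23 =-85.43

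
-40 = -40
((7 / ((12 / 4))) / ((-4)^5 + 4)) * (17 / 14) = -1 / 360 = -0.00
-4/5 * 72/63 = -32/35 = -0.91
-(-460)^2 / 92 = -2300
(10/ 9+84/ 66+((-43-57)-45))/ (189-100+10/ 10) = -14119/ 8910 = -1.58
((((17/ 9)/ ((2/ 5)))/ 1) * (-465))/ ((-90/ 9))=2635/ 12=219.58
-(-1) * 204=204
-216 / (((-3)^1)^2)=-24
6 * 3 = 18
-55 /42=-1.31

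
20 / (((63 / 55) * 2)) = 550 / 63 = 8.73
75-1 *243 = -168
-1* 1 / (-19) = 1 / 19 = 0.05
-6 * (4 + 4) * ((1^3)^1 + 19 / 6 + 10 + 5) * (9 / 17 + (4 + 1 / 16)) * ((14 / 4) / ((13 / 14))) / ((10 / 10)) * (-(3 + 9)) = 191080.05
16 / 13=1.23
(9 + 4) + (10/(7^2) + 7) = 990/49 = 20.20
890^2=792100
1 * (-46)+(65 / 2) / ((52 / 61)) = -63 / 8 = -7.88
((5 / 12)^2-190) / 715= -497 / 1872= -0.27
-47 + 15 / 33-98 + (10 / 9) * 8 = -13430 / 99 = -135.66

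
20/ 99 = 0.20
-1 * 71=-71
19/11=1.73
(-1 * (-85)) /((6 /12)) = 170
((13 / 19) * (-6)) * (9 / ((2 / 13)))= -4563 / 19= -240.16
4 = 4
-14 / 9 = -1.56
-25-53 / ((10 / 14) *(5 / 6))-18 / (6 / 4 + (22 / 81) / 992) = -7596929 / 60275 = -126.04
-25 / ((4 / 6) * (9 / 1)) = -25 / 6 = -4.17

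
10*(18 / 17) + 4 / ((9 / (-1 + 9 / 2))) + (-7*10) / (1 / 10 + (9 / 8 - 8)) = 931918 / 41463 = 22.48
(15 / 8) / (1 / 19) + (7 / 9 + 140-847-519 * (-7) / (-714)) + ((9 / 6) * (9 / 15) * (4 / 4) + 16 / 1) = -658.79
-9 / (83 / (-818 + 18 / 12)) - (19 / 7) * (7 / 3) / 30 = 88.33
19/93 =0.20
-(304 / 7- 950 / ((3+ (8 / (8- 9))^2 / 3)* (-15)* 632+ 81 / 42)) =-981858972 / 22606451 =-43.43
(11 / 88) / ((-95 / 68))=-17 / 190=-0.09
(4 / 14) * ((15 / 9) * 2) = 20 / 21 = 0.95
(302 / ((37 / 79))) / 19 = 33.94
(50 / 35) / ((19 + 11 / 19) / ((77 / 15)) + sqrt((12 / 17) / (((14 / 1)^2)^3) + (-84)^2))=-2538752092800 / 3280882925882017 + 85614760* sqrt(3838527334707) / 9842648777646051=0.02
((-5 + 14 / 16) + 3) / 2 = -9 / 16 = -0.56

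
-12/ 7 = -1.71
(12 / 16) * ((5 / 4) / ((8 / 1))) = 15 / 128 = 0.12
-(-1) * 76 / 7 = 76 / 7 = 10.86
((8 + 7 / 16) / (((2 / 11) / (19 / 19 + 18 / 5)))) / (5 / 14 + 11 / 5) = 239085 / 2864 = 83.48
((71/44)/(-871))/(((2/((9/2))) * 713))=-639/109300048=-0.00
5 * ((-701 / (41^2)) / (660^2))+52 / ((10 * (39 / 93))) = 1815963427 / 146448720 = 12.40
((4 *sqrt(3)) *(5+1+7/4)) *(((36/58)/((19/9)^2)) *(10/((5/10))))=903960 *sqrt(3)/10469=149.56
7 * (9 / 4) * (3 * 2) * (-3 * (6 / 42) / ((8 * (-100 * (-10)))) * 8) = -81 / 2000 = -0.04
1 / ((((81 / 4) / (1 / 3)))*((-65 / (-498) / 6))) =1328 / 1755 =0.76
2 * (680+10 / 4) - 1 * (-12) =1377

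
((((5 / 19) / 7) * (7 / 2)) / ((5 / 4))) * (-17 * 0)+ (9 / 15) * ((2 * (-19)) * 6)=-684 / 5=-136.80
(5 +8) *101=1313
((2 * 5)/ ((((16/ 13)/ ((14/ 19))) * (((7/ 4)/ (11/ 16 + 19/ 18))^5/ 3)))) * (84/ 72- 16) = -5763309872862035/ 22067251863552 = -261.17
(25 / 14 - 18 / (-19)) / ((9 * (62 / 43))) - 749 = -111141311 / 148428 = -748.79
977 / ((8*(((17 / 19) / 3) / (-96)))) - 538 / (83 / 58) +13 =-55978369 / 1411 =-39672.83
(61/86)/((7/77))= 671/86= 7.80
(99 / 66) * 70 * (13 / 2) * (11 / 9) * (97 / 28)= 69355 / 24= 2889.79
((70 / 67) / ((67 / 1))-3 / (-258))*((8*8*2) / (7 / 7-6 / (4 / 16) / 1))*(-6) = 4035456 / 4439621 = 0.91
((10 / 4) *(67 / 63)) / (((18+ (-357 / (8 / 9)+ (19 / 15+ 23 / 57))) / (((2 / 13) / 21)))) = -254600 / 4992623181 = -0.00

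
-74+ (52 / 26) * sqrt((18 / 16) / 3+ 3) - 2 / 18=-667 / 9+ 3 * sqrt(6) / 2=-70.44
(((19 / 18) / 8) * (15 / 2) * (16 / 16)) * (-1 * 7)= -665 / 96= -6.93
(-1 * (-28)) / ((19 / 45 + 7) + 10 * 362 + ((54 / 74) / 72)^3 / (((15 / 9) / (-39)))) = 32677263360 / 4233365374193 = 0.01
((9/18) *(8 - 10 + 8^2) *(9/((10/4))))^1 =558/5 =111.60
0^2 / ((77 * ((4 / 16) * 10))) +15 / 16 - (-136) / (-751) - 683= -8197839 / 12016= -682.24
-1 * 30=-30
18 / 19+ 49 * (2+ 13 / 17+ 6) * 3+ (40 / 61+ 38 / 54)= 1290.72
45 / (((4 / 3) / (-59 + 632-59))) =34695 / 2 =17347.50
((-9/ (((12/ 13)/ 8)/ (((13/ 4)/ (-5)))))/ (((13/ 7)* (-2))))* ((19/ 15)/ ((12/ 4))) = -1729/ 300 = -5.76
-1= -1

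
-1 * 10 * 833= -8330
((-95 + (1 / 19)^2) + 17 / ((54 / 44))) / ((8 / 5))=-988655 / 19494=-50.72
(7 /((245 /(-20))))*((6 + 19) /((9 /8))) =-800 /63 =-12.70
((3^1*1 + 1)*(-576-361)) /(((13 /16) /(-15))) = 899520 /13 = 69193.85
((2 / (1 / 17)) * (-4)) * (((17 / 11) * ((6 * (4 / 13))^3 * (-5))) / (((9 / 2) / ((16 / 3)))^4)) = 6206227742720 / 475679061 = 13047.09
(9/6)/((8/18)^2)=243/32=7.59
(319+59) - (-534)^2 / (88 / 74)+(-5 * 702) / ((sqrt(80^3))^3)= -2633535 / 11 - 351 * sqrt(5) / 81920000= -239412.27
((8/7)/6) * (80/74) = 160/777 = 0.21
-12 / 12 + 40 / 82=-21 / 41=-0.51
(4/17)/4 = 1/17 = 0.06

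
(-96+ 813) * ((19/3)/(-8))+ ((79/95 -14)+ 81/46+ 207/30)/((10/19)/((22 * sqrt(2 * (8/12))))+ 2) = -366383950979/642915320+ 216678 * sqrt(3)/16072883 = -569.86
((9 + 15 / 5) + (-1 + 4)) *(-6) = -90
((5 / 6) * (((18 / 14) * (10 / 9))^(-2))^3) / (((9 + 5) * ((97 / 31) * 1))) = 0.00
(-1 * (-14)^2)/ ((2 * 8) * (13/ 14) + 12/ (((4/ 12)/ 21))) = -343/ 1349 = -0.25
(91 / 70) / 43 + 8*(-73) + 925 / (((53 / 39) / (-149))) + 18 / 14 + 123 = -16252610147 / 159530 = -101878.08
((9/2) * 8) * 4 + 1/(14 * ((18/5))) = 36293/252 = 144.02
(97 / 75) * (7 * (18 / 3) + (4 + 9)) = 1067 / 15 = 71.13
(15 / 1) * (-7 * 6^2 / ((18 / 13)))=-2730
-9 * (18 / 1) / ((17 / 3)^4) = -13122 / 83521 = -0.16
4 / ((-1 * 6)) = -2 / 3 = -0.67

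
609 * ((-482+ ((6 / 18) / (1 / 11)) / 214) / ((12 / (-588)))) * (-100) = -1438285070.56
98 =98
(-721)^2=519841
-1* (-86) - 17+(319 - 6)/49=3694/49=75.39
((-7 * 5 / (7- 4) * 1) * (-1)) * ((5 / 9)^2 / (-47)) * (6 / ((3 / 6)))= -0.92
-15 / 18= -5 / 6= -0.83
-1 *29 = -29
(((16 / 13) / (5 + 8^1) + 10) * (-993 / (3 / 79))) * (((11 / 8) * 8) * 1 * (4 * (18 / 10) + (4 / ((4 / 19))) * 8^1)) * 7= -2734248010648 / 845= -3235796462.31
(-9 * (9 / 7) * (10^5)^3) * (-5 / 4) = 101250000000000000 / 7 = 14464285714285714.29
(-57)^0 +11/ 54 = 65/ 54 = 1.20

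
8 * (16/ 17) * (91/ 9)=11648/ 153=76.13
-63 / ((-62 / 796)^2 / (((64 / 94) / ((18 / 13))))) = -230636224 / 45167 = -5106.30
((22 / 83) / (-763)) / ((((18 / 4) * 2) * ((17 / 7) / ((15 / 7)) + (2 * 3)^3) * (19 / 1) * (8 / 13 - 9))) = 1430 / 1281509241789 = 0.00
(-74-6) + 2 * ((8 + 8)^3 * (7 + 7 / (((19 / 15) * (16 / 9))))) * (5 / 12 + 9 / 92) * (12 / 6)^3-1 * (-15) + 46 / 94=20997447896 / 61617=340773.62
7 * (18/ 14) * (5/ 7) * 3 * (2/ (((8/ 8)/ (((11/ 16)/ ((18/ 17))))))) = 2805/ 112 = 25.04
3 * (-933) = -2799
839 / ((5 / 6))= 5034 / 5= 1006.80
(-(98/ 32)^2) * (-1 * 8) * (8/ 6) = 2401/ 24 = 100.04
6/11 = 0.55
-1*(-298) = 298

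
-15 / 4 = -3.75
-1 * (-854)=854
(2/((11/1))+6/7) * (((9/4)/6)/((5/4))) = 0.31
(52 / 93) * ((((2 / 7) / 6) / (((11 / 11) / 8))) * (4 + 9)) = 5408 / 1953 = 2.77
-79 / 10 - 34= -419 / 10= -41.90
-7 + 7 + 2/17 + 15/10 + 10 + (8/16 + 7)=325/17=19.12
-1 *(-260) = 260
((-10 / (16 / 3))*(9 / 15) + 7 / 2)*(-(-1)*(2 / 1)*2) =19 / 2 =9.50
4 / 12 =1 / 3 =0.33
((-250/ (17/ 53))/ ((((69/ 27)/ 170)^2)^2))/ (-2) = 2135515286250000/ 279841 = 7631173724.54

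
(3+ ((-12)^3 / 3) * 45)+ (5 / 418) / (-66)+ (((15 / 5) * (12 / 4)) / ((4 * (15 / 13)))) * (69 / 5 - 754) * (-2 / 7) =-123133673009 / 4827900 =-25504.60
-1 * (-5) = 5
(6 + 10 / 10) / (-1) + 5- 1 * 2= -4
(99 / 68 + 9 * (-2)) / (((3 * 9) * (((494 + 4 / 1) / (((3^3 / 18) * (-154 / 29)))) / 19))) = 182875 / 982056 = 0.19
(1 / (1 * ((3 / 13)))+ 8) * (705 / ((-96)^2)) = 8695 / 9216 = 0.94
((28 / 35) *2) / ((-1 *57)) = -8 / 285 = -0.03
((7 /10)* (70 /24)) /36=0.06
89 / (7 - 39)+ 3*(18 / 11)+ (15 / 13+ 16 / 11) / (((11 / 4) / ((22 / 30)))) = 193799 / 68640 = 2.82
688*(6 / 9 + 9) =6650.67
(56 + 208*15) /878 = 1588 /439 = 3.62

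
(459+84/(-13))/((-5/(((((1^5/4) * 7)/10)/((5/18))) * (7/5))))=-2594403/32500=-79.83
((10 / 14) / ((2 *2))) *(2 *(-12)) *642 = -2751.43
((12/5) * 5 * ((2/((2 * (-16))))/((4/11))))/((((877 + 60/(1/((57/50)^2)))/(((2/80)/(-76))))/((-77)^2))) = 444675/105568256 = 0.00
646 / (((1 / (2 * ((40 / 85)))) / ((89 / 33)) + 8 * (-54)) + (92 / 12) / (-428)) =-295289184 / 197297035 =-1.50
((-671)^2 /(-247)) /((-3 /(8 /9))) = 3601928 /6669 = 540.10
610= 610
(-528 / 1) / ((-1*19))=528 / 19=27.79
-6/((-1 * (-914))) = -3/457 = -0.01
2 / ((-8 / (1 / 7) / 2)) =-1 / 14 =-0.07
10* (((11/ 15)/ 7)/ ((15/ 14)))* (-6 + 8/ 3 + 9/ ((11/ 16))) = 1288/ 135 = 9.54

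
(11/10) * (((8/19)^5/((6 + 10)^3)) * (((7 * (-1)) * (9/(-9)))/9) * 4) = 0.00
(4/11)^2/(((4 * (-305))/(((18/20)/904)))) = -9/83405300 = -0.00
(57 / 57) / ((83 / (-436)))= -436 / 83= -5.25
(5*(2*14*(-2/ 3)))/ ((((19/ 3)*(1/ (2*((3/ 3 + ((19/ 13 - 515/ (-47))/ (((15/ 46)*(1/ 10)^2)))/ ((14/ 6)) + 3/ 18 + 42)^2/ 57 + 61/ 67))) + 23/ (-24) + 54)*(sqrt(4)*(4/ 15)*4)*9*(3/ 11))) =-9730903038340942150/ 28957686044487457239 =-0.34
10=10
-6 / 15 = -2 / 5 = -0.40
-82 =-82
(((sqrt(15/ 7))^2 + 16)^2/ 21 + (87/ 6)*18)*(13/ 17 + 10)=17366578/ 5831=2978.32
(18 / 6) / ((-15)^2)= 1 / 75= 0.01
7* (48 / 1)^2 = 16128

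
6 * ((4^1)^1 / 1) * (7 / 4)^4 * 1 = 7203 / 32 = 225.09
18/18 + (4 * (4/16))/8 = 9/8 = 1.12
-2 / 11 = -0.18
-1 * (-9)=9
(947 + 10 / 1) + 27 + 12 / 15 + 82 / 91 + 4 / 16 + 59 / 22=19792431 / 20020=988.63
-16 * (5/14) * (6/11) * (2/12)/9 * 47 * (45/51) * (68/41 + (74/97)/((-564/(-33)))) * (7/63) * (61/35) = -258929140/327971259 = -0.79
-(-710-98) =808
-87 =-87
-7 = -7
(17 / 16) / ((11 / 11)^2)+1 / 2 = 25 / 16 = 1.56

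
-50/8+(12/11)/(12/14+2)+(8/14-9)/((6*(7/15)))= -95709/10780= -8.88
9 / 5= 1.80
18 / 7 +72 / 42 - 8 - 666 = -4688 / 7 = -669.71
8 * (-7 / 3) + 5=-41 / 3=-13.67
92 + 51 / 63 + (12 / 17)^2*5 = 578381 / 6069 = 95.30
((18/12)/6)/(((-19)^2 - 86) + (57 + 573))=1/3620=0.00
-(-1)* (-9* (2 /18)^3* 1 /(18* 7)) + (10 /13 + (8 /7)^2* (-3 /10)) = 1752061 /4643730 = 0.38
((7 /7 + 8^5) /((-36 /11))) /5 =-40051 /20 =-2002.55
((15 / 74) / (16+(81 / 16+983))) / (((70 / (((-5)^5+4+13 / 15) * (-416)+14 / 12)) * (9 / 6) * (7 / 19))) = 24868796 / 3671325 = 6.77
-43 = -43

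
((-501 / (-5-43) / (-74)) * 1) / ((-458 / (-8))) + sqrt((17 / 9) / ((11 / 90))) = -167 / 67784 + sqrt(1870) / 11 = 3.93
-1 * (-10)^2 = -100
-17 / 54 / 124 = -0.00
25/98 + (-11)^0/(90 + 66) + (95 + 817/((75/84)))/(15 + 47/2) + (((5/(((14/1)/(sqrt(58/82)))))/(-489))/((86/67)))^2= 26.50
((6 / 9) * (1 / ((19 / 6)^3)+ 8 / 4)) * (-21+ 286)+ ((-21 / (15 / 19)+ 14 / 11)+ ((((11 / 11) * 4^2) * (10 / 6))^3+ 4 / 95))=196547479919 / 10185615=19296.57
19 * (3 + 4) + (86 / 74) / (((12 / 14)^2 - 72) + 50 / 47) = 795498725 / 5981938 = 132.98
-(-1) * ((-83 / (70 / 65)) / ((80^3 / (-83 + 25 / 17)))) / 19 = 106821 / 165376000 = 0.00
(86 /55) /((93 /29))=2494 /5115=0.49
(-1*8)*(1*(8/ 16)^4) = -1/ 2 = -0.50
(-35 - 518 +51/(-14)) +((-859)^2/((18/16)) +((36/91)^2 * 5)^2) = 808916236869505/1234349298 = 655338.19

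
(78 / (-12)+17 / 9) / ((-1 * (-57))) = -83 / 1026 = -0.08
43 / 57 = 0.75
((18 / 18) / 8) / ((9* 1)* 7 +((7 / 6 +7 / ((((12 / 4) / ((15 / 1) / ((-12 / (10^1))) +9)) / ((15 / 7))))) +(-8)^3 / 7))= -21 / 4448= -0.00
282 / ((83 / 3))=846 / 83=10.19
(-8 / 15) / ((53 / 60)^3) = -115200 / 148877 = -0.77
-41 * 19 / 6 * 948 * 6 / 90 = -123082 / 15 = -8205.47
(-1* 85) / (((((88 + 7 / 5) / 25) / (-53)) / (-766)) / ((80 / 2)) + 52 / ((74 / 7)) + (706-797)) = 638403550000 / 646523133461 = 0.99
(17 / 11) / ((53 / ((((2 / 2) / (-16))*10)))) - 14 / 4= -16409 / 4664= -3.52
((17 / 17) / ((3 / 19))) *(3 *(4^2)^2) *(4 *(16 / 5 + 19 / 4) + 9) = 992256 / 5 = 198451.20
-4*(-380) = 1520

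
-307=-307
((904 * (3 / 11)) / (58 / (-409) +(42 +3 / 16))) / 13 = 17747328 / 39346021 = 0.45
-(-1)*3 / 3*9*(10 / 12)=15 / 2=7.50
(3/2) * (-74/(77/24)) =-2664/77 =-34.60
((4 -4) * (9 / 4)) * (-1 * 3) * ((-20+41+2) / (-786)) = 0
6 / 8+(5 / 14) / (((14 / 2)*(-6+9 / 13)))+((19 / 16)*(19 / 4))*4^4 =19538669 / 13524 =1444.74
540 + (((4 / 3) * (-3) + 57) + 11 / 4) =2383 / 4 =595.75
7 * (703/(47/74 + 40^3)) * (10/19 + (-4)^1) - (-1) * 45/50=29974863/47360470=0.63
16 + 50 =66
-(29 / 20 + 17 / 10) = -63 / 20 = -3.15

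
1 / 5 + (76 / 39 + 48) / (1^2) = 9779 / 195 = 50.15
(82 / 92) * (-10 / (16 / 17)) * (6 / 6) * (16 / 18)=-3485 / 414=-8.42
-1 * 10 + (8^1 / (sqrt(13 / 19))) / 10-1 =-11 + 4 * sqrt(247) / 65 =-10.03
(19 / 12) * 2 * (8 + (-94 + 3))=-1577 / 6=-262.83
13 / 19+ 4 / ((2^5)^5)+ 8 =1384120339 / 159383552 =8.68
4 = 4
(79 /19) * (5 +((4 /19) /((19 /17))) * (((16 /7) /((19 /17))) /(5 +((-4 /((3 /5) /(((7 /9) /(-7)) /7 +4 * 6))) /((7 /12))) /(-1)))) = 333566860517 /16040560285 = 20.80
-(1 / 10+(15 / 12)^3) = -657 / 320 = -2.05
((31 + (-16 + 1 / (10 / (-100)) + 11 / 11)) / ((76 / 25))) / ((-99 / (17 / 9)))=-425 / 11286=-0.04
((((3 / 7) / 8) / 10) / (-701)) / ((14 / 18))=-27 / 2747920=-0.00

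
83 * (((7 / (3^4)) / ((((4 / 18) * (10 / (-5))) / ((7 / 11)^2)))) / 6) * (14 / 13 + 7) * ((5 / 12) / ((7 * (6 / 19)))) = -13522775 / 8154432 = -1.66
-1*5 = -5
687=687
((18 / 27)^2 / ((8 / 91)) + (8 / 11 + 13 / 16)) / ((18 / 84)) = 73129 / 2376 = 30.78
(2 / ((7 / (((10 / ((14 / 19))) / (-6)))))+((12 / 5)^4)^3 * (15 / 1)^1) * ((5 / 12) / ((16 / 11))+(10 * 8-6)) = 56082054084445666523 / 1378125000000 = 40694461.01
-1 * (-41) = 41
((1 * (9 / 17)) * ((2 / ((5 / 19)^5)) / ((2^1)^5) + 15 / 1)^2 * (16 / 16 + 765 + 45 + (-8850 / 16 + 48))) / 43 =15677.78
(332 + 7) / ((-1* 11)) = -339 / 11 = -30.82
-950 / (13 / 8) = -7600 / 13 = -584.62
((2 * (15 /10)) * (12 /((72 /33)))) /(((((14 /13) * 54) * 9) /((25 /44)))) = 325 /18144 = 0.02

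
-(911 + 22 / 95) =-86567 / 95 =-911.23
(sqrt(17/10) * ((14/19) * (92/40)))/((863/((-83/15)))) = -13363 * sqrt(170)/12297750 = -0.01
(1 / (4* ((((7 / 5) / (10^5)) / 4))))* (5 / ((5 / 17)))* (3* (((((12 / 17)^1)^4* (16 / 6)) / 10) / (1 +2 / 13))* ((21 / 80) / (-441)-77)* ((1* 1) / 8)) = -484327584000 / 240737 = -2011853.53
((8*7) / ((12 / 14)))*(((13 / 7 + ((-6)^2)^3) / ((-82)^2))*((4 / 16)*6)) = 2286235 / 3362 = 680.02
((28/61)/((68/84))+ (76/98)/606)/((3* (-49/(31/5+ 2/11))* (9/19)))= -2161185533/41493133605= -0.05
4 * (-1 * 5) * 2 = -40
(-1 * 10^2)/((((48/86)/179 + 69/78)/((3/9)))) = -4002440/106593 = -37.55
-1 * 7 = -7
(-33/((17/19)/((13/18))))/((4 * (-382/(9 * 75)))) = 611325/51952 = 11.77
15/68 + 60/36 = 385/204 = 1.89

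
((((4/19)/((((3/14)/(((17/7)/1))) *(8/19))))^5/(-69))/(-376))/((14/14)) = 1419857/6304392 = 0.23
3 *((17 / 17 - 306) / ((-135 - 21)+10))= 915 / 146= 6.27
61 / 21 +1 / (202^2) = 2489065 / 856884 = 2.90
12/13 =0.92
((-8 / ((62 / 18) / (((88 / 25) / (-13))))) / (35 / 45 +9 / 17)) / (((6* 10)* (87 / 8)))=26928 / 36521875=0.00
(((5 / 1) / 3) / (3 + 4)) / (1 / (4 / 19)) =20 / 399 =0.05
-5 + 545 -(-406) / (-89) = 47654 / 89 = 535.44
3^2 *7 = 63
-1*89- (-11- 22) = -56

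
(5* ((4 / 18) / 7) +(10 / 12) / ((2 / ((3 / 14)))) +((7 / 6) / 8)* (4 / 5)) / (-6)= -919 / 15120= -0.06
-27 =-27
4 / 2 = 2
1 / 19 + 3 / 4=61 / 76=0.80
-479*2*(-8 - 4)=11496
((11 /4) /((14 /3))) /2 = 33 /112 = 0.29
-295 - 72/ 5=-1547/ 5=-309.40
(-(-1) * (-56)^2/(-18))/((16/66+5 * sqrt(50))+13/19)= 190400672/1473221067 -1712295200 * sqrt(2)/491073689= -4.80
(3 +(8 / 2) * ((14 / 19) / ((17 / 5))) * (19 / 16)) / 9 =137 / 306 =0.45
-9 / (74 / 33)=-297 / 74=-4.01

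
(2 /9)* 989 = 1978 /9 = 219.78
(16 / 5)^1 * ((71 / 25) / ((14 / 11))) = 6248 / 875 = 7.14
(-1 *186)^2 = 34596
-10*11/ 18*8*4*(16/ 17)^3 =-7208960/ 44217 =-163.04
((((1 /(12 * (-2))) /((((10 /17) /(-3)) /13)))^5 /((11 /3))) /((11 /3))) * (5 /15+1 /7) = 5.70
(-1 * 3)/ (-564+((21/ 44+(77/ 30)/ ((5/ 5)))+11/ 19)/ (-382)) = 14370840/ 2701763351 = 0.01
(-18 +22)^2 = 16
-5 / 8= -0.62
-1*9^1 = -9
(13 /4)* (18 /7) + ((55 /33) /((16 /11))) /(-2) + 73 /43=273989 /28896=9.48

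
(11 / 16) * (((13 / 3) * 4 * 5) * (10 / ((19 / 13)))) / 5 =9295 / 114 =81.54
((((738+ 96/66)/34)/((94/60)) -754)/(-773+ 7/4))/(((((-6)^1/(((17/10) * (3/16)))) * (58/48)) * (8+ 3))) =-9757344/2543937275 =-0.00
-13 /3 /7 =-13 /21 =-0.62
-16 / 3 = -5.33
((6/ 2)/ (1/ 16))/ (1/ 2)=96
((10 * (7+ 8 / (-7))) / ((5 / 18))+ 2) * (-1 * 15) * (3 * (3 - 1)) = -134100 / 7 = -19157.14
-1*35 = -35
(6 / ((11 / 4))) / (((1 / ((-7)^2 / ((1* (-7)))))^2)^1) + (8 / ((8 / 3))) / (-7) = 8199 / 77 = 106.48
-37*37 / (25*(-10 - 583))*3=4107 / 14825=0.28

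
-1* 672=-672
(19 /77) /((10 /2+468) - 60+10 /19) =361 /604989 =0.00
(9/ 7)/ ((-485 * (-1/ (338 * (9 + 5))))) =6084/ 485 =12.54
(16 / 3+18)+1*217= 240.33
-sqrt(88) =-9.38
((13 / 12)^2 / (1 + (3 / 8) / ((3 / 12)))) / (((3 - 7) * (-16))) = 169 / 23040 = 0.01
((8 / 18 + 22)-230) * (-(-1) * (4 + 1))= -9340 / 9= -1037.78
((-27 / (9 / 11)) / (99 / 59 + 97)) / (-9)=649 / 17466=0.04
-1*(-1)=1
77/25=3.08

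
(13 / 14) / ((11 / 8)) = 52 / 77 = 0.68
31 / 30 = 1.03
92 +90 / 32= 1517 / 16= 94.81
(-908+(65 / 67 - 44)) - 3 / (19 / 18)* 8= -1239605 / 1273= -973.77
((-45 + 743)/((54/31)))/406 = 10819/10962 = 0.99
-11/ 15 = -0.73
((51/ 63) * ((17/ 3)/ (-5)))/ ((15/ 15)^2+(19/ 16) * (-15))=4624/ 84735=0.05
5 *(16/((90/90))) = 80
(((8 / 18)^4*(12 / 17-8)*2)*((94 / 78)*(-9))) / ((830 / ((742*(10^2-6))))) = 104061784064 / 200580705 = 518.80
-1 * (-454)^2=-206116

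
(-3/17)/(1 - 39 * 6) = 3/3961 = 0.00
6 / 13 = 0.46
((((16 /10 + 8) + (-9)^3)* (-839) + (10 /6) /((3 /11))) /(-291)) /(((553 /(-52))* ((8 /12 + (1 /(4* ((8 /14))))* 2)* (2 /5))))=5649534176 /17862453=316.28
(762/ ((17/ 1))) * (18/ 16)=3429/ 68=50.43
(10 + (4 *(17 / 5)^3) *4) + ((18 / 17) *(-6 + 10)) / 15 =1358186 / 2125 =639.15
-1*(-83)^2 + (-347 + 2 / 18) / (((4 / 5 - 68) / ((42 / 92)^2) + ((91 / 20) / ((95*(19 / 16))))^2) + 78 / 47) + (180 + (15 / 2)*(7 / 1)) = -514886236152654461 / 77363463860094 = -6655.42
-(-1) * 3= 3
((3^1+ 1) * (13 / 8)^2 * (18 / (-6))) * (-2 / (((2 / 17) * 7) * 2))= 8619 / 224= 38.48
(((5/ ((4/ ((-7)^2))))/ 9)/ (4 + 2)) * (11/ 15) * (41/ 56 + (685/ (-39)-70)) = -72.23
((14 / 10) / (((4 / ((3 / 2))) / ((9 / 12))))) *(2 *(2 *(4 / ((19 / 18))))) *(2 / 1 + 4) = 35.81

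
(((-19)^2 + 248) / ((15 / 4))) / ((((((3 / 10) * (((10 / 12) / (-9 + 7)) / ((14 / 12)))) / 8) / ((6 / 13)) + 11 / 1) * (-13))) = -363776 / 319475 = -1.14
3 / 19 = 0.16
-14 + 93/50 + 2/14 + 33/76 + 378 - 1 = 4860313/13300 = 365.44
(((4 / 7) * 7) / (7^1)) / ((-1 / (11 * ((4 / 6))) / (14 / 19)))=-176 / 57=-3.09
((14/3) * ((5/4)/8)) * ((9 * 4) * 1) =105/4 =26.25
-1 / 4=-0.25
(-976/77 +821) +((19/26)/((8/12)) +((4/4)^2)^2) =3244925/4004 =810.42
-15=-15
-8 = -8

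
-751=-751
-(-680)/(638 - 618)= 34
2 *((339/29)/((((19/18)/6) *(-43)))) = -73224/23693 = -3.09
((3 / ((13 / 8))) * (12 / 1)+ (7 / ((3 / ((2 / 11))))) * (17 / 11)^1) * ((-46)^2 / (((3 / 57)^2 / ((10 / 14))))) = 411110424440 / 33033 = 12445446.20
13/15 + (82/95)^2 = 43637/27075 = 1.61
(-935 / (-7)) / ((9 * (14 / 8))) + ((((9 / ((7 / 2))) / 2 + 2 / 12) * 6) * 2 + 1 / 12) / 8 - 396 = -5437781 / 14112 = -385.33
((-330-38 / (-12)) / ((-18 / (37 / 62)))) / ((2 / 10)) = 362785 / 6696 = 54.18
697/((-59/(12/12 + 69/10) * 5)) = -55063/2950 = -18.67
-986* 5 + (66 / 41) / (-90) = -3031961 / 615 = -4930.02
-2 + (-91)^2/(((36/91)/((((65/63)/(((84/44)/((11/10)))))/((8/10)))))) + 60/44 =15554.38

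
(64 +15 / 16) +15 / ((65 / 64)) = 16579 / 208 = 79.71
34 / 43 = 0.79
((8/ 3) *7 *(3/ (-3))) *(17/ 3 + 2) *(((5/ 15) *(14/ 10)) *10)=-18032/ 27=-667.85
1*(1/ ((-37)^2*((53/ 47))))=47/ 72557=0.00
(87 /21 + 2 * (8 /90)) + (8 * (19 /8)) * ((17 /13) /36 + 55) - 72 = 5339939 /5460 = 978.01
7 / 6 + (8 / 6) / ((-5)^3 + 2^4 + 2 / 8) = 3013 / 2610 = 1.15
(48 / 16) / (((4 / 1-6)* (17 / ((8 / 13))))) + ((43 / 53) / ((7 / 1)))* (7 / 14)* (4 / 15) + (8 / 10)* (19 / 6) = 1022628 / 409955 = 2.49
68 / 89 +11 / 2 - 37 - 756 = -140039 / 178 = -786.74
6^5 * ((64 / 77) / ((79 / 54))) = 26873856 / 6083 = 4417.86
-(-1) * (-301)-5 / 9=-2714 / 9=-301.56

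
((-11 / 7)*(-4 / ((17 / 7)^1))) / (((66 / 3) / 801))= 94.24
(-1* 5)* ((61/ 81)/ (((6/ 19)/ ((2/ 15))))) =-1159/ 729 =-1.59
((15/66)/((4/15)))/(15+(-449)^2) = 0.00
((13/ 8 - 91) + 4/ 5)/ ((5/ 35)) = -24801/ 40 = -620.02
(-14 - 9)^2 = 529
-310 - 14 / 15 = -4664 / 15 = -310.93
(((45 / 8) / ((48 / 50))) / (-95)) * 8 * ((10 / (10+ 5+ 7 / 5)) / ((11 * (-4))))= 1875 / 274208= 0.01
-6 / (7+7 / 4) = -24 / 35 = -0.69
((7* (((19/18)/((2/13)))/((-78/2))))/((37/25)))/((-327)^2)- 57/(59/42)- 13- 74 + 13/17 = -54347654753503/428570148852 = -126.81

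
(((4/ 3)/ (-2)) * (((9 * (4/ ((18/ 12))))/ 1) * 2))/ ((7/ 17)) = -544/ 7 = -77.71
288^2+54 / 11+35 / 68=62046169 / 748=82949.42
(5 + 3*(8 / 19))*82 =9758 / 19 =513.58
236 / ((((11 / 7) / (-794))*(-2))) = 59622.18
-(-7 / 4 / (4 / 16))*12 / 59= 84 / 59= 1.42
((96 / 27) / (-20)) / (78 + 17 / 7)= -56 / 25335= -0.00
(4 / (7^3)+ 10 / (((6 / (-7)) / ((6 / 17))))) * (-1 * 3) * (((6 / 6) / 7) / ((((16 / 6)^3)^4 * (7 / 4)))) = 19085640633 / 2454307521691648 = 0.00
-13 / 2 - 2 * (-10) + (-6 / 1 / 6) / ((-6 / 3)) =14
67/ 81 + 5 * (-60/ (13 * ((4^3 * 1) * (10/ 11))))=0.43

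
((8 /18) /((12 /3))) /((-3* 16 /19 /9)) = -19 /48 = -0.40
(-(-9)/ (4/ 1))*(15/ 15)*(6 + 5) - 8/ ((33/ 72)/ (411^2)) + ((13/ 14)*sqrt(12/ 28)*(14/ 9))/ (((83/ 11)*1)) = -129730239/ 44 + 143*sqrt(21)/ 5229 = -2948414.40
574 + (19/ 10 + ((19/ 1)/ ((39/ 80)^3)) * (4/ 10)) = 380530121/ 593190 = 641.50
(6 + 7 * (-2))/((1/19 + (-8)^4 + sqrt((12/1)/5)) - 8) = -19677160/10055156771 + 5776 * sqrt(15)/30165470313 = -0.00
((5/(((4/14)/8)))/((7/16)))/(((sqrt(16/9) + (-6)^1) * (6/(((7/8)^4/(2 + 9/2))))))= -1715/1664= -1.03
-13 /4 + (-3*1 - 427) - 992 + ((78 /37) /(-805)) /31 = -5263933147 /3693340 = -1425.25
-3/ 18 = -1/ 6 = -0.17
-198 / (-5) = 198 / 5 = 39.60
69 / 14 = 4.93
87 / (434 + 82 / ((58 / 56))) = 2523 / 14882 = 0.17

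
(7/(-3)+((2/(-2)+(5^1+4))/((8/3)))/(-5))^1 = -44/15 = -2.93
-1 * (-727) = 727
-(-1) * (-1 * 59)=-59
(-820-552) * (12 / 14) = -1176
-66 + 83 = 17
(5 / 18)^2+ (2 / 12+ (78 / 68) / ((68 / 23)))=118319 / 187272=0.63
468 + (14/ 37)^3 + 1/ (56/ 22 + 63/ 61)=56957731711/ 121617853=468.33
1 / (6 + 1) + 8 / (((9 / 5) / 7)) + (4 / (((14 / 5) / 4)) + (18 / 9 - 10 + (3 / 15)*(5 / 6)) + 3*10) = 7451 / 126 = 59.13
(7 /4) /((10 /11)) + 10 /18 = 893 /360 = 2.48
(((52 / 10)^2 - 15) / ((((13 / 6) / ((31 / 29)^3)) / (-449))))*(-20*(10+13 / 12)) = 1070975546494 / 1585285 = 675572.88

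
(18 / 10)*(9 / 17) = 81 / 85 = 0.95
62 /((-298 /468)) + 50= -7058 /149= -47.37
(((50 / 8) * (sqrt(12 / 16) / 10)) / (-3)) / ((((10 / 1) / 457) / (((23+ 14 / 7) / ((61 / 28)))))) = -79975 * sqrt(3) / 1464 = -94.62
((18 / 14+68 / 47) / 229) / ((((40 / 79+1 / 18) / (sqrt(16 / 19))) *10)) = 0.00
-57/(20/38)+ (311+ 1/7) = 14199/70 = 202.84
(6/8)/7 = 3/28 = 0.11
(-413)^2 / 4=170569 / 4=42642.25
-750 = -750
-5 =-5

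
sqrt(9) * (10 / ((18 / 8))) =40 / 3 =13.33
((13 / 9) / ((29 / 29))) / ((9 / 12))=52 / 27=1.93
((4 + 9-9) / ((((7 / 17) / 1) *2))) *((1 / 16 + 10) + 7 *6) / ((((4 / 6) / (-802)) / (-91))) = 221463879 / 8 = 27682984.88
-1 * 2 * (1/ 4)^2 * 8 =-1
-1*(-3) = 3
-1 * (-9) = 9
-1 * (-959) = 959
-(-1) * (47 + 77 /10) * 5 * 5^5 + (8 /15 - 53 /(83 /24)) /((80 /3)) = 3546950823 /4150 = 854686.95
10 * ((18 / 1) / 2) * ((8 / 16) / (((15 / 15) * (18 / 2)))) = 5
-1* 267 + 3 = -264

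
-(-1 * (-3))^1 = -3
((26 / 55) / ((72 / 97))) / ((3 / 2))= 1261 / 2970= 0.42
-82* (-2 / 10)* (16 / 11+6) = 6724 / 55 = 122.25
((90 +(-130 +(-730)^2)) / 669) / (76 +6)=88810 / 9143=9.71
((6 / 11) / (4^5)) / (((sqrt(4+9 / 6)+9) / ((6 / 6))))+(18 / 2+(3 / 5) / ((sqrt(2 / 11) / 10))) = 3826971 / 425216+2551293* sqrt(22) / 850432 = 23.07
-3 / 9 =-1 / 3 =-0.33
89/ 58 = 1.53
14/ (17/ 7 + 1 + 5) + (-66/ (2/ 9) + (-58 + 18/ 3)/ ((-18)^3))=-25404883/ 86022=-295.33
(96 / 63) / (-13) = -32 / 273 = -0.12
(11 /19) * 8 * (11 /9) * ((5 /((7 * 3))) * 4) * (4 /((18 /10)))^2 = 7744000 /290871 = 26.62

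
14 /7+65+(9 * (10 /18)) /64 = 4293 /64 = 67.08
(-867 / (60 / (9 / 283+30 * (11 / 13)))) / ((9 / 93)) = -279243071 / 73580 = -3795.09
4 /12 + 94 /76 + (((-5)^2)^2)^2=44531429 /114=390626.57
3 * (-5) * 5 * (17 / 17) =-75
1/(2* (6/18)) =3/2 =1.50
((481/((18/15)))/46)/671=2405/185196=0.01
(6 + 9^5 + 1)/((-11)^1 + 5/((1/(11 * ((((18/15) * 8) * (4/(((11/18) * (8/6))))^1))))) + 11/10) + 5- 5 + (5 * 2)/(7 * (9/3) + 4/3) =40342150/1730007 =23.32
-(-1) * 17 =17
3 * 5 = 15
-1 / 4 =-0.25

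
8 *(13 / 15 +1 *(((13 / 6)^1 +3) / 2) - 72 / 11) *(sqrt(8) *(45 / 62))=-12258 *sqrt(2) / 341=-50.84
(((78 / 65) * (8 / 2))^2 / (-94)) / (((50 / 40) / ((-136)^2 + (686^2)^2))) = -255122626996224 / 5875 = -43425127999.36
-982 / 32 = -491 / 16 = -30.69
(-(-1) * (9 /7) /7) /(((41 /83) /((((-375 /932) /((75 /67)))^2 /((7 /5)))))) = 419160375 /12215459312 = 0.03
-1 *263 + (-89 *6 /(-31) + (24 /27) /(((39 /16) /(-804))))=-1954847 /3627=-538.97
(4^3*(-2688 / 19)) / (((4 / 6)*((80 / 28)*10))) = -225792 / 475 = -475.35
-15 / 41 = -0.37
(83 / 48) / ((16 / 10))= 415 / 384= 1.08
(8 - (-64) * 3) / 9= 200 / 9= 22.22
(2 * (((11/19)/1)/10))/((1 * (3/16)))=176/285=0.62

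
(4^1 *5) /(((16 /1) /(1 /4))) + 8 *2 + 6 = 357 /16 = 22.31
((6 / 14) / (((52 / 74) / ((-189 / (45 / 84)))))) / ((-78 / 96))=264.82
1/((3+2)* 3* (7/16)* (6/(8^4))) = 32768/315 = 104.03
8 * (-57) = -456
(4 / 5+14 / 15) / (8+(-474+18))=-13 / 3360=-0.00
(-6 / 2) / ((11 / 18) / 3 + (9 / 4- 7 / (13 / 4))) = -10.00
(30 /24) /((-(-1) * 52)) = 5 /208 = 0.02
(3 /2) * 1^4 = 3 /2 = 1.50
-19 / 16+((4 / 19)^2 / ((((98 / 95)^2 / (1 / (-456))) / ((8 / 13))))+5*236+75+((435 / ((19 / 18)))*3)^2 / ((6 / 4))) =551804927935619 / 540858864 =1020238.30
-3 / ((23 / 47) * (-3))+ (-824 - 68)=-20469 / 23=-889.96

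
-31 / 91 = -0.34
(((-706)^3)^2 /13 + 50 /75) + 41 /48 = 9525435793715836.60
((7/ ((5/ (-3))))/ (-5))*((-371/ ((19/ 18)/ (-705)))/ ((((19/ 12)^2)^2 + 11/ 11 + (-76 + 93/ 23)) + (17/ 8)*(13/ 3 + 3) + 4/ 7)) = -4290.10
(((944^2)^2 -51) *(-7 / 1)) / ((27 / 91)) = -505856586973465 / 27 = -18735429147165.37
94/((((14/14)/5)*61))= 470/61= 7.70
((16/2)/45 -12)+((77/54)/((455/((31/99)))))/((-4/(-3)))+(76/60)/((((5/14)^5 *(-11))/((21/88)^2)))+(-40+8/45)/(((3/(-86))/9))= 1797686197143013/175192875000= 10261.18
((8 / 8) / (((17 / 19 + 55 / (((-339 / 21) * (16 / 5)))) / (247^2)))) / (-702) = 511.29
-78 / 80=-39 / 40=-0.98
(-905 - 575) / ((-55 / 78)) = 23088 / 11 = 2098.91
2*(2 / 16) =1 / 4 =0.25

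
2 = 2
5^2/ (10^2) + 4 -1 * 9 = -19/ 4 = -4.75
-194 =-194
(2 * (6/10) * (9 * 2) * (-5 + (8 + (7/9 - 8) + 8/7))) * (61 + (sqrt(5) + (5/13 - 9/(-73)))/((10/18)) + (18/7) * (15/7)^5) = -231453240166776/19538557675 - 20952 * sqrt(5)/175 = -12113.69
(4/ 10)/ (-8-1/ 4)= -8/ 165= -0.05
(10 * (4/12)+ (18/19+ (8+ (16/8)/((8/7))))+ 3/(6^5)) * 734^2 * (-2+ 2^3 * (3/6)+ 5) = 651493521469/12312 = 52915328.25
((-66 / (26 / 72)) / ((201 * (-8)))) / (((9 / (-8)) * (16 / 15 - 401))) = 1320 / 5225129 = 0.00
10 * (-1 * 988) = -9880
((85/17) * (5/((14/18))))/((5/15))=675/7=96.43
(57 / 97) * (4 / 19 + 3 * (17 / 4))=2955 / 388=7.62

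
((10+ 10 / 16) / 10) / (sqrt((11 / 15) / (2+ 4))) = 51 * sqrt(110) / 176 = 3.04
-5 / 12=-0.42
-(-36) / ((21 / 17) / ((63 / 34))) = 54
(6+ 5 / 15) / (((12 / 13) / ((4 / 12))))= 247 / 108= 2.29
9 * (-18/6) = -27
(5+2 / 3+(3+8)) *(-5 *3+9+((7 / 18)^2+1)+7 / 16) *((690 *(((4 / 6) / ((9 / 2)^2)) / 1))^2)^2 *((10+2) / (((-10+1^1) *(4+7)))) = 819123710464000000 / 345191655699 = 2372953.39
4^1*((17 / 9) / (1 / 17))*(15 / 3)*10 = 57800 / 9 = 6422.22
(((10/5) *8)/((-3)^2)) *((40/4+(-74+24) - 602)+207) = -2320/3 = -773.33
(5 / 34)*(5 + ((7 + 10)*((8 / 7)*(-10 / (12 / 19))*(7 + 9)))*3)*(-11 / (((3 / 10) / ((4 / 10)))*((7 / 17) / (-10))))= -113657500 / 147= -773180.27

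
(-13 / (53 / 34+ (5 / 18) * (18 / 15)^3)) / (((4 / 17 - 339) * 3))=14450 / 2303157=0.01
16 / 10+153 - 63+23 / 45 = 829 / 9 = 92.11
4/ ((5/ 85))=68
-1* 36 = -36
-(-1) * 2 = 2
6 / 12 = 1 / 2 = 0.50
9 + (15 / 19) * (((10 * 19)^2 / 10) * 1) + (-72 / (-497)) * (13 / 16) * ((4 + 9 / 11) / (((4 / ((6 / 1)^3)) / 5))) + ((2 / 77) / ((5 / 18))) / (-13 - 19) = 658690881 / 218680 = 3012.12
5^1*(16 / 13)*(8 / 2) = 320 / 13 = 24.62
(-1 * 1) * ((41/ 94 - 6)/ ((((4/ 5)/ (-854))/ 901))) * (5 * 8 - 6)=-17103038785/ 94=-181947221.12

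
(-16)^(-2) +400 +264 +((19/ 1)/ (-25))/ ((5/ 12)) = 21189757/ 32000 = 662.18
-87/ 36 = -29/ 12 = -2.42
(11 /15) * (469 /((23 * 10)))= 5159 /3450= 1.50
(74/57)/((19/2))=148/1083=0.14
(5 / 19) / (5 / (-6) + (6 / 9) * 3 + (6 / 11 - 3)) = -66 / 323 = -0.20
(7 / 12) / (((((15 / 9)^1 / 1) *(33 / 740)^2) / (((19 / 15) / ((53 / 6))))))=1456616 / 57717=25.24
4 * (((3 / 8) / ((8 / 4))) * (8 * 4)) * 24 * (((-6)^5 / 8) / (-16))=34992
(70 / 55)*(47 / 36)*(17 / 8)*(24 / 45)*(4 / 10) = 5593 / 7425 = 0.75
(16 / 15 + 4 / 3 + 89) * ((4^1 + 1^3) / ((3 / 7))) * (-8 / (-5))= 25592 / 15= 1706.13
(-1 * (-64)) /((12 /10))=160 /3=53.33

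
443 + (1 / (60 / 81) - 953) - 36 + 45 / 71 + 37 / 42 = -16196293 / 29820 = -543.14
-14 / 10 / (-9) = 7 / 45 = 0.16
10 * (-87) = -870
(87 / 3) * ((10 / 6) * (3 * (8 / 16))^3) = 1305 / 8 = 163.12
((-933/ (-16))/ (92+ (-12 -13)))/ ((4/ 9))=8397/ 4288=1.96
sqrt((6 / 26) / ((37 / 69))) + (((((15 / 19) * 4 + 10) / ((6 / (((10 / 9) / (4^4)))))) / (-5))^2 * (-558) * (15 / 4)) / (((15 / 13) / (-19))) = 6296875 / 50429952 + 3 * sqrt(11063) / 481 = 0.78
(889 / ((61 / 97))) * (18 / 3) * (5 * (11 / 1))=28456890 / 61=466506.39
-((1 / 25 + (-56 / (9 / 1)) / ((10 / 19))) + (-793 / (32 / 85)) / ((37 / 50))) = 380722517 / 133200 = 2858.28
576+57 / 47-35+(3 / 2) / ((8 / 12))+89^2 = 1591507 / 188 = 8465.46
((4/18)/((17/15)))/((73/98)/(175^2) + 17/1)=30012500/2602087473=0.01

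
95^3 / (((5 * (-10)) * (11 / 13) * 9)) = -445835 / 198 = -2251.69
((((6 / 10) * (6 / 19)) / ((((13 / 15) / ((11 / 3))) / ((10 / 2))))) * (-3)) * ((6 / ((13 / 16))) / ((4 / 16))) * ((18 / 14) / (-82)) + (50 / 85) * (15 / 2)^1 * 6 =501947370 / 15666469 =32.04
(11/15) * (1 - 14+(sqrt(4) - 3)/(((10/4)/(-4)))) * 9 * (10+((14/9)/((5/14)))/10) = -490732/625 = -785.17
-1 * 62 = -62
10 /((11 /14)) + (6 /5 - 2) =656 /55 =11.93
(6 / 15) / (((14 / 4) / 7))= 4 / 5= 0.80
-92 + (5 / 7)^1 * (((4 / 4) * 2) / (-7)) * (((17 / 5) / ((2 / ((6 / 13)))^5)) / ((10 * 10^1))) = -83689446331 / 909667850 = -92.00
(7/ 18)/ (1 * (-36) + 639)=7/ 10854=0.00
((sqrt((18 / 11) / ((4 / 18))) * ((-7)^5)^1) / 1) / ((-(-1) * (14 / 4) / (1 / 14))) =-930.77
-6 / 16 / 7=-3 / 56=-0.05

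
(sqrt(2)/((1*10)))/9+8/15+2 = sqrt(2)/90+38/15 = 2.55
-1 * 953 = -953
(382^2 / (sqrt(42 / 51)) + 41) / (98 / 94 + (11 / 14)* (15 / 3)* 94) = 13489 / 121838 + 1714607* sqrt(238) / 60919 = 434.32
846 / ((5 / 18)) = 15228 / 5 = 3045.60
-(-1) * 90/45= 2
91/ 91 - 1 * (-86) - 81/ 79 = 6792/ 79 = 85.97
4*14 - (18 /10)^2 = 1319 /25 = 52.76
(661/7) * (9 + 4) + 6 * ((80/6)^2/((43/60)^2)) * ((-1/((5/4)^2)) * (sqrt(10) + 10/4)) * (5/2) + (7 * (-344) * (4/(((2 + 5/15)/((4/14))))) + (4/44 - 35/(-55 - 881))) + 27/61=-6144000 * sqrt(10)/1849 - 67132590251333/8128928808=-18766.34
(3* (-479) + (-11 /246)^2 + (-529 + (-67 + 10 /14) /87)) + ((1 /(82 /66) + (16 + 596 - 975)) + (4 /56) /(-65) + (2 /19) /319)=-388675477276783 /166888301580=-2328.96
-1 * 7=-7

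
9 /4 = 2.25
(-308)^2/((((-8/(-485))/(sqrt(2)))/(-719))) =-4135062470 * sqrt(2) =-5847861426.33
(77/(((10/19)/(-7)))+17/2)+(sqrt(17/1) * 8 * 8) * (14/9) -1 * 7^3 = -6793/5+896 * sqrt(17)/9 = -948.12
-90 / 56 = -45 / 28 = -1.61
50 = 50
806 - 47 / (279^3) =17504416987 / 21717639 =806.00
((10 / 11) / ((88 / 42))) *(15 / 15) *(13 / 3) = 455 / 242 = 1.88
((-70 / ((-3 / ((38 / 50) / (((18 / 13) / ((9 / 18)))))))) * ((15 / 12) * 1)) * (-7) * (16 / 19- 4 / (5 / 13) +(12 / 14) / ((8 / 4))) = 552461 / 1080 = 511.54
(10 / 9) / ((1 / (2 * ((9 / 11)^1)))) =20 / 11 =1.82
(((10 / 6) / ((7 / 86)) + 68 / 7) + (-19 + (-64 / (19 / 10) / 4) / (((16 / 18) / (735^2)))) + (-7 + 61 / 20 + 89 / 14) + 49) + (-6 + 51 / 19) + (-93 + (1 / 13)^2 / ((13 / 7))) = -89728290063127 / 17532060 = -5117954.77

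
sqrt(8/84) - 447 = -447 + sqrt(42)/21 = -446.69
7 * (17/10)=119/10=11.90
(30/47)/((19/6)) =180/893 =0.20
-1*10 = -10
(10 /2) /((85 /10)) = 10 /17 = 0.59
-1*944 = -944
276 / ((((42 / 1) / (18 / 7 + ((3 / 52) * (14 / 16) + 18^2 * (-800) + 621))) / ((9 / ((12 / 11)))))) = -571507579467 / 40768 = -14018533.64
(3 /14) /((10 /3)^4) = 243 /140000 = 0.00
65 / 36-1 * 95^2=-324835 / 36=-9023.19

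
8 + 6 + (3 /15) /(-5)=349 /25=13.96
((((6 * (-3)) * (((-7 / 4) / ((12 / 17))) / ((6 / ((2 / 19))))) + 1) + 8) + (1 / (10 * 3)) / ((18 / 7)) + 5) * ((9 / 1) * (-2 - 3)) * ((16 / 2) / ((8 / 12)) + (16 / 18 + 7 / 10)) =-371316253 / 41040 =-9047.67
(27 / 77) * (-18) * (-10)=4860 / 77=63.12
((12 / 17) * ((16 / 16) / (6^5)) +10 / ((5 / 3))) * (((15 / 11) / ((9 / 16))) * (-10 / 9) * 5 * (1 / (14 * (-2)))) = 8262125 / 2862783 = 2.89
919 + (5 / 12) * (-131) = 10373 / 12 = 864.42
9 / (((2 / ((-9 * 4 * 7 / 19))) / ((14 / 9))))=-1764 / 19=-92.84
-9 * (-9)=81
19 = 19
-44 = -44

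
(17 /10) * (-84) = -714 /5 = -142.80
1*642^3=264609288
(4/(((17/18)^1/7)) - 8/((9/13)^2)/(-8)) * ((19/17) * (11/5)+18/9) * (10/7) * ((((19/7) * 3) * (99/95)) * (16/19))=5829529376/4035885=1444.42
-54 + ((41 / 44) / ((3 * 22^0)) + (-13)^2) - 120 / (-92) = 354043 / 3036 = 116.61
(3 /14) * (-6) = -9 /7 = -1.29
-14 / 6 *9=-21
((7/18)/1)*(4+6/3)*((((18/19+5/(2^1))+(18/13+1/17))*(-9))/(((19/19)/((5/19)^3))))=-107816625/57601882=-1.87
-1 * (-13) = 13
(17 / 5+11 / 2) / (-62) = -89 / 620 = -0.14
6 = 6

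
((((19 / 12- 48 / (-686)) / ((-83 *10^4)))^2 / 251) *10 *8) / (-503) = -1852321 / 736747427002557600000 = -0.00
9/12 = 3/4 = 0.75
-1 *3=-3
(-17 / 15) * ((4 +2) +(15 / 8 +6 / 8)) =-391 / 40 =-9.78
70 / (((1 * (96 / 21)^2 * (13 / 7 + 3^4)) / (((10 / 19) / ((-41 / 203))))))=-84035 / 797696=-0.11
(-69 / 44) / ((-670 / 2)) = 69 / 14740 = 0.00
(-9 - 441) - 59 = -509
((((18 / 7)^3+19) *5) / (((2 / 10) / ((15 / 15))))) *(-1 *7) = -308725 / 49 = -6300.51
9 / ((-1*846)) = -1 / 94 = -0.01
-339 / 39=-113 / 13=-8.69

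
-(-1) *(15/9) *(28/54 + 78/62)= 7435/2511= 2.96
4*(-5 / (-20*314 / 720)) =360 / 157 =2.29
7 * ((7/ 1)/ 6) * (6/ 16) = 3.06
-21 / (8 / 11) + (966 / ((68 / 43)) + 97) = 92341 / 136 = 678.98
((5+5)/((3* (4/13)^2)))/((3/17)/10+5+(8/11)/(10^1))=790075/114228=6.92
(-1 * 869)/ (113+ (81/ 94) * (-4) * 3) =-40843/ 4825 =-8.46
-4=-4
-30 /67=-0.45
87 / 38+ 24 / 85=8307 / 3230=2.57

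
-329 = -329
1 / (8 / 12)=3 / 2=1.50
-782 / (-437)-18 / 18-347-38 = -7300 / 19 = -384.21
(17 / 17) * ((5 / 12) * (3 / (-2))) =-5 / 8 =-0.62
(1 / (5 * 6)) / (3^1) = 1 / 90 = 0.01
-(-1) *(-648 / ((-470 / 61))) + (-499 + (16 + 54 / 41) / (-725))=-115935363 / 279415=-414.92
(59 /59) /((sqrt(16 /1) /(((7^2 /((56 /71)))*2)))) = 497 /16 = 31.06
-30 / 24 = -1.25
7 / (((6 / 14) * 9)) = 49 / 27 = 1.81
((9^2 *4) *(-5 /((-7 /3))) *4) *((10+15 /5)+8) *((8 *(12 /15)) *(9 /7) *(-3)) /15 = -3359232 /35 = -95978.06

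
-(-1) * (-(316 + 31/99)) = -316.31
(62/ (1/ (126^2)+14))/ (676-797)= -0.04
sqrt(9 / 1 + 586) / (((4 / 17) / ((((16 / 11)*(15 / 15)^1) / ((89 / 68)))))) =4624*sqrt(595) / 979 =115.21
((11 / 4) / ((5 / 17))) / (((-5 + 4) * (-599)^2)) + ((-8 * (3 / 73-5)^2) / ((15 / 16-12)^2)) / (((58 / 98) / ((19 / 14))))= -128072370883739903 / 34743525993363780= -3.69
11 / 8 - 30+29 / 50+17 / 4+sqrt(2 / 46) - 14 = -7559 / 200+sqrt(23) / 23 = -37.59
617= 617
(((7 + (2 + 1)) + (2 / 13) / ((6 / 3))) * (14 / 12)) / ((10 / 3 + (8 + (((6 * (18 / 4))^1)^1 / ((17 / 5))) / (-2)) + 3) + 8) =15589 / 24349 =0.64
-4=-4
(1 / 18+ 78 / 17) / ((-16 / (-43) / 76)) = 1160957 / 1224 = 948.49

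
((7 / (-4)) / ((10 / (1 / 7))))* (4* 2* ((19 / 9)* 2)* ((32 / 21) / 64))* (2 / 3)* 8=-304 / 2835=-0.11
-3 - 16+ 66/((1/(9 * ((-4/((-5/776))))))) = 1843681/5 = 368736.20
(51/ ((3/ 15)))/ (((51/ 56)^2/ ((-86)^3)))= -195556040.78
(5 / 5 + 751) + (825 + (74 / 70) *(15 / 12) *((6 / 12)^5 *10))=706681 / 448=1577.41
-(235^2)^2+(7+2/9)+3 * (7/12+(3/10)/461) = -253072455117823/82980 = -3049800616.03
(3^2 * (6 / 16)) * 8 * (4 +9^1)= 351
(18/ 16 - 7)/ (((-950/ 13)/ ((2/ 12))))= 611/ 45600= 0.01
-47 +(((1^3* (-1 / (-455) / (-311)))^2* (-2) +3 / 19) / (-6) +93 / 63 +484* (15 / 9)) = 1737399064271363 / 2282697812850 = 761.12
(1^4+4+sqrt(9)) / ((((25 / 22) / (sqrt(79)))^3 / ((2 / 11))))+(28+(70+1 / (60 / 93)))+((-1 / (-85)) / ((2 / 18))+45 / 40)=796.79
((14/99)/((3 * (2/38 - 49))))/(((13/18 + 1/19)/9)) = -5054/451825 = -0.01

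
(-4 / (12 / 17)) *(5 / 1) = -85 / 3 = -28.33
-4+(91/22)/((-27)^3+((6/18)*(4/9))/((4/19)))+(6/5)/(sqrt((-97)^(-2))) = 6570489323/58456420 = 112.40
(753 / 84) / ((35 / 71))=17821 / 980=18.18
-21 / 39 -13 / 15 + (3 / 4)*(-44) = -6709 / 195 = -34.41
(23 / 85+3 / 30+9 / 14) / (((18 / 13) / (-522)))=-227331 / 595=-382.07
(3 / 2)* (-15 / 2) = -45 / 4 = -11.25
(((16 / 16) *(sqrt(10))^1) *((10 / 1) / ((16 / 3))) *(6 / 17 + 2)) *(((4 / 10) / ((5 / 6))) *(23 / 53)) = 828 *sqrt(10) / 901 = 2.91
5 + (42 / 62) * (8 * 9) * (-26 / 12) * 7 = -22777 / 31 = -734.74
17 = 17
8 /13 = 0.62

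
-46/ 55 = -0.84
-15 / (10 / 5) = -15 / 2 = -7.50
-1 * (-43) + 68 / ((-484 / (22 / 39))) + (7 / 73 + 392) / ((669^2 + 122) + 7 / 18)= 10831778257655 / 252361812417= 42.92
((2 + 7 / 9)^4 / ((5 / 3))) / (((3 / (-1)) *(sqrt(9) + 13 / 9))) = -15625 / 5832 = -2.68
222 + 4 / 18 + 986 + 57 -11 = 11288 / 9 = 1254.22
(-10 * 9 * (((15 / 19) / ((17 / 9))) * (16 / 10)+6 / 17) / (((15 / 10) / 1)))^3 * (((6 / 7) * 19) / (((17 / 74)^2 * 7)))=-255041151552000000 / 25115850473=-10154589.50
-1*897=-897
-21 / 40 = -0.52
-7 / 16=-0.44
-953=-953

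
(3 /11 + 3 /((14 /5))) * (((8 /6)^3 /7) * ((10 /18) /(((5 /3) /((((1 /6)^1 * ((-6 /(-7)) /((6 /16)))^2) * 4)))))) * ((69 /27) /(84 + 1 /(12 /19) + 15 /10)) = 34668544 /2235559095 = 0.02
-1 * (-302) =302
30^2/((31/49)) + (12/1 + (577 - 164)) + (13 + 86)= 60344/31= 1946.58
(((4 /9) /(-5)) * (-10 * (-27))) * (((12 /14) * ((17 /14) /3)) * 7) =-408 /7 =-58.29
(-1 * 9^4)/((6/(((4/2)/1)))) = -2187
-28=-28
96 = 96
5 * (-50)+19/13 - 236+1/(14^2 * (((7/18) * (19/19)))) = -4320997/8918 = -484.53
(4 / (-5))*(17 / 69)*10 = -136 / 69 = -1.97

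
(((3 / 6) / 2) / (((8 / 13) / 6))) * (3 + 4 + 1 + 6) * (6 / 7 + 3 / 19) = 5265 / 152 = 34.64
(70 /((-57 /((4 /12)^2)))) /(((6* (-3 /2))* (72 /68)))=595 /41553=0.01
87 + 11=98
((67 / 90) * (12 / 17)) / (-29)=-134 / 7395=-0.02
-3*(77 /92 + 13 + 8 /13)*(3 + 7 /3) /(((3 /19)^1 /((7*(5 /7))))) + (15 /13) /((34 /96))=-111611420 /15249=-7319.26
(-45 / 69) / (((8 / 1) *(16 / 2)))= -15 / 1472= -0.01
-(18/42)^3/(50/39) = -1053/17150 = -0.06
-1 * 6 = -6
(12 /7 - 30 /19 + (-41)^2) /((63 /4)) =894364 /8379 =106.74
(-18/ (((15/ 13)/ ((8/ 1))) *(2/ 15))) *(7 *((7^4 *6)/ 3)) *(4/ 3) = -41950272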